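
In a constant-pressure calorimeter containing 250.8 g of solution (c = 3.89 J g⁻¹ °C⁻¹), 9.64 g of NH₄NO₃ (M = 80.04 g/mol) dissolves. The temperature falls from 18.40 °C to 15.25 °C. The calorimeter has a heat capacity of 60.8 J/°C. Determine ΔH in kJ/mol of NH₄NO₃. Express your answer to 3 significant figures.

ΔH = 27.1 kJ/mol

|ΔT| = |15.25 − 18.40| = 3.15 °C
|q_surr| = (250.8 × 3.89 + 60.8) × 3.15 = 1036.412 × 3.15 = 3265 J
n(NH₄NO₃) = 9.64 / 80.04 = 0.1204 mol
Temperature fell, so q_rxn = +|q_surr| = 3.265 kJ
ΔH = q_rxn / n = 27.12 kJ/mol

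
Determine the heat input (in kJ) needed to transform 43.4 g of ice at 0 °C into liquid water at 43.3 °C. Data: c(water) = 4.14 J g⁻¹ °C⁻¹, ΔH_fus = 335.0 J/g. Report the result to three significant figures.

q1 (melt at 0 °C): 43.4 × 335.0 = 14539 J
q2 (heat water 0.0→43.3 °C): 43.4 × 4.14 × 43.3 = 7780 J
Total: 14539 + 7780 = 22319 J = 22.3 kJ

q = 22.3 kJ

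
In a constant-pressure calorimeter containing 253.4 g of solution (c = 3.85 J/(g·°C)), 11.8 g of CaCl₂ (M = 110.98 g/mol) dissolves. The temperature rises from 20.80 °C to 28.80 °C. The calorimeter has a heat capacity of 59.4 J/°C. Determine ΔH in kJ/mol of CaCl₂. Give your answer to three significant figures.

|ΔT| = |28.80 − 20.80| = 8.00 °C
|q_surr| = (253.4 × 3.85 + 59.4) × 8.00 = 1034.99 × 8.00 = 8280 J
n(CaCl₂) = 11.8 / 110.98 = 0.1063 mol
Temperature rose, so q_rxn = −|q_surr| = -8.280 kJ
ΔH = q_rxn / n = -77.89 kJ/mol

ΔH = -77.9 kJ/mol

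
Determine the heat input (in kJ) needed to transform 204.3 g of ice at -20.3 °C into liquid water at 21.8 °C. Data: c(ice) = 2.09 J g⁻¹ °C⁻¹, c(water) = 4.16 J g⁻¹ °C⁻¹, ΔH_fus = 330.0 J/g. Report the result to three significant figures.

q = 94.6 kJ

q1 (heat ice -20.3→0.0 °C): 204.3 × 2.09 × 20.3 = 8668 J
q2 (melt at 0 °C): 204.3 × 330.0 = 67419 J
q3 (heat water 0.0→21.8 °C): 204.3 × 4.16 × 21.8 = 18528 J
Total: 8668 + 67419 + 18528 = 94615 J = 94.6 kJ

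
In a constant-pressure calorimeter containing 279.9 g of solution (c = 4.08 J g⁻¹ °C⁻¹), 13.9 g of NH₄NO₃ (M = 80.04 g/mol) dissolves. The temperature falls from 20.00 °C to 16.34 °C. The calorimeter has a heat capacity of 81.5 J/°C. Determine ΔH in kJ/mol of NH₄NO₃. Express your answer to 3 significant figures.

ΔH = 25.8 kJ/mol

|ΔT| = |16.34 − 20.00| = 3.66 °C
|q_surr| = (279.9 × 4.08 + 81.5) × 3.66 = 1223.492 × 3.66 = 4478 J
n(NH₄NO₃) = 13.9 / 80.04 = 0.1737 mol
Temperature fell, so q_rxn = +|q_surr| = 4.478 kJ
ΔH = q_rxn / n = 25.78 kJ/mol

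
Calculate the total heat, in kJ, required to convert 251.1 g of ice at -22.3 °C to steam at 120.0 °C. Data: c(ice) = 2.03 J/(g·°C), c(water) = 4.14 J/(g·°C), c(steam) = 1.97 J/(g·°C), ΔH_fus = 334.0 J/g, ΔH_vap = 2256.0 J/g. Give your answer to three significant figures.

q1 (heat ice -22.3→0.0 °C): 251.1 × 2.03 × 22.3 = 11367 J
q2 (melt at 0 °C): 251.1 × 334.0 = 83867 J
q3 (heat water 0.0→100.0 °C): 251.1 × 4.14 × 100.0 = 103955 J
q4 (vaporize at 100 °C): 251.1 × 2256.0 = 566482 J
q5 (heat steam 100.0→120.0 °C): 251.1 × 1.97 × 20.0 = 9893 J
Total: 11367 + 83867 + 103955 + 566482 + 9893 = 775564 J = 776 kJ

q = 776 kJ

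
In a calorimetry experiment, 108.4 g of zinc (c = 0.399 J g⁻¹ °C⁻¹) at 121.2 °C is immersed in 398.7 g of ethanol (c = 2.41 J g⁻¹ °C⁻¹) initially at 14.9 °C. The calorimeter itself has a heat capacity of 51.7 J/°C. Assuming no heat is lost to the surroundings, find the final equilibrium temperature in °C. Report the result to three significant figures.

T_f = 19.3 °C

Heat lost by zinc = heat gained by ethanol + calorimeter.
(108.4)(0.399)(121.2 − T) = [(398.7)(2.41) + 51.7](T − 14.9)
43.2516 (121.2 − T) = 1012.567 (T − 14.9)
5242.1 − 43.2516 T = 1012.567 T − 15087
20329.1 = 1055.8186 T
T = 19.25 °C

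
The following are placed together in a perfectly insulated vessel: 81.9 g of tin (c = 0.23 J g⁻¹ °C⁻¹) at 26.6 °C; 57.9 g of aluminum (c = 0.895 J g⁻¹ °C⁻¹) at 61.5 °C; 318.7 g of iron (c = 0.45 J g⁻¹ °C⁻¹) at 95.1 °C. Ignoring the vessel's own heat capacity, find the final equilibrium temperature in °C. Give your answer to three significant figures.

Σ mᵢcᵢ(T − Tᵢ) = 0  ⇒  T = Σ mᵢcᵢTᵢ / Σ mᵢcᵢ
Σ mᵢcᵢ = 81.9×0.23 + 57.9×0.895 + 318.7×0.45 = 214.0725
Σ mᵢcᵢTᵢ = 18.837×26.6 + 51.8205×61.5 + 143.415×95.1 = 17327
T = 17327 / 214.0725 = 80.94 °C

T_f = 80.9 °C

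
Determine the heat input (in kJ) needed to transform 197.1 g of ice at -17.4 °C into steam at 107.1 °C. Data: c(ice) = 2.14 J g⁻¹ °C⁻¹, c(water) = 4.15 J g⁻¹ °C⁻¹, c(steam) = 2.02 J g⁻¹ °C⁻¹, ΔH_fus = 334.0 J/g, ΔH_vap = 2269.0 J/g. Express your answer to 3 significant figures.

q1 (heat ice -17.4→0.0 °C): 197.1 × 2.14 × 17.4 = 7339 J
q2 (melt at 0 °C): 197.1 × 334.0 = 65831 J
q3 (heat water 0.0→100.0 °C): 197.1 × 4.15 × 100.0 = 81797 J
q4 (vaporize at 100 °C): 197.1 × 2269.0 = 447220 J
q5 (heat steam 100.0→107.1 °C): 197.1 × 2.02 × 7.1 = 2827 J
Total: 7339 + 65831 + 81797 + 447220 + 2827 = 605014 J = 605 kJ

q = 605 kJ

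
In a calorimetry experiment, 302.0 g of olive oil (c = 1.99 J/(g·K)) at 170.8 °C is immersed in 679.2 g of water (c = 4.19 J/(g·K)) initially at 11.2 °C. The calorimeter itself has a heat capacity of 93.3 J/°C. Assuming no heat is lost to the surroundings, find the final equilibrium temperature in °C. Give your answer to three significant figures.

T_f = 38.3 °C

Heat lost by olive oil = heat gained by water + calorimeter.
(302.0)(1.99)(170.8 − T) = [(679.2)(4.19) + 93.3](T − 11.2)
600.98 (170.8 − T) = 2939.148 (T − 11.2)
102650 − 600.98 T = 2939.148 T − 32918
135568 = 3540.128 T
T = 38.29 °C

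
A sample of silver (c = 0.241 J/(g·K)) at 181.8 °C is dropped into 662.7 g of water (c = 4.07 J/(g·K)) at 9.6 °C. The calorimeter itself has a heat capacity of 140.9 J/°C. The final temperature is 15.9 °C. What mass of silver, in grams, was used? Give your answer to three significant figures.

q_gained = (662.7 × 4.07 + 140.9) × (15.9 − 9.6) = 17880 J
q_lost = m × 0.241 × (181.8 − 15.9) = 39.9819 m
m = 17880 / 39.9819 = 447 g

m = 447 g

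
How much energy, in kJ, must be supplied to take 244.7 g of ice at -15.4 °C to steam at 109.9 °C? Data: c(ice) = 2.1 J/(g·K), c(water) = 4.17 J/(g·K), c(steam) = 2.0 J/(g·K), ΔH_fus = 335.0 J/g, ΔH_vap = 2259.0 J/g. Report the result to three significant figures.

q1 (heat ice -15.4→0.0 °C): 244.7 × 2.1 × 15.4 = 7914 J
q2 (melt at 0 °C): 244.7 × 335.0 = 81975 J
q3 (heat water 0.0→100.0 °C): 244.7 × 4.17 × 100.0 = 102040 J
q4 (vaporize at 100 °C): 244.7 × 2259.0 = 552777 J
q5 (heat steam 100.0→109.9 °C): 244.7 × 2.0 × 9.9 = 4845 J
Total: 7914 + 81975 + 102040 + 552777 + 4845 = 749551 J = 750 kJ

q = 750 kJ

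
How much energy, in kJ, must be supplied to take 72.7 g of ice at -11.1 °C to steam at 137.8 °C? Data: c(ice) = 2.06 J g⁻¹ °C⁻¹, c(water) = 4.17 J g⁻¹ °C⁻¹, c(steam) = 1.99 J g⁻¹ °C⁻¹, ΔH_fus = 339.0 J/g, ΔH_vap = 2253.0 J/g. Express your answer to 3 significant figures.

q1 (heat ice -11.1→0.0 °C): 72.7 × 2.06 × 11.1 = 1662 J
q2 (melt at 0 °C): 72.7 × 339.0 = 24645 J
q3 (heat water 0.0→100.0 °C): 72.7 × 4.17 × 100.0 = 30316 J
q4 (vaporize at 100 °C): 72.7 × 2253.0 = 163793 J
q5 (heat steam 100.0→137.8 °C): 72.7 × 1.99 × 37.8 = 5469 J
Total: 1662 + 24645 + 30316 + 163793 + 5469 = 225885 J = 226 kJ

q = 226 kJ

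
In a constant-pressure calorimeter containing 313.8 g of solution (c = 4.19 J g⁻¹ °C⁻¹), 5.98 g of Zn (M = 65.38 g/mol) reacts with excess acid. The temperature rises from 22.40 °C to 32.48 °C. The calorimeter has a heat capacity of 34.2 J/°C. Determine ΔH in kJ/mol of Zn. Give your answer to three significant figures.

ΔH = -149 kJ/mol

|ΔT| = |32.48 − 22.40| = 10.08 °C
|q_surr| = (313.8 × 4.19 + 34.2) × 10.08 = 1349.022 × 10.08 = 13600 J
n(Zn) = 5.98 / 65.38 = 0.09147 mol
Temperature rose, so q_rxn = −|q_surr| = -13.60 kJ
ΔH = q_rxn / n = -148.7 kJ/mol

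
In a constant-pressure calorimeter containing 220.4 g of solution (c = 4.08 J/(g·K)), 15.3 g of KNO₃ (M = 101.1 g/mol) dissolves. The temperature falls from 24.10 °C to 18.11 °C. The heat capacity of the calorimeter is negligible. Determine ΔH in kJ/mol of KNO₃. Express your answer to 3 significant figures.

|ΔT| = |18.11 − 24.10| = 5.99 °C
|q_surr| = (220.4 × 4.08) × 5.99 = 899.232 × 5.99 = 5386 J
n(KNO₃) = 15.3 / 101.1 = 0.1513 mol
Temperature fell, so q_rxn = +|q_surr| = 5.386 kJ
ΔH = q_rxn / n = 35.60 kJ/mol

ΔH = 35.6 kJ/mol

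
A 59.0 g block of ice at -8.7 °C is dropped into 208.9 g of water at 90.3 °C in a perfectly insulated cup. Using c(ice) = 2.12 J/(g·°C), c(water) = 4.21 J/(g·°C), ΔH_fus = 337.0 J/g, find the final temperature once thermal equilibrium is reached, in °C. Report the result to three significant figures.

T_f = 51.8 °C

Heat to bring ice to 0 °C and melt it: q₁ = 59.0×2.12×8.7 + 59.0×337.0 = 20971 J
Heat the water can supply cooling to 0 °C: 208.9×4.21×90.3 = 79416.1 J > q₁, so all ice melts.
Energy balance: 208.9×4.21×(90.3 − T) = 20971 + 59.0×4.21×(T − 0)
879.469(90.3 − T) = 20971 + 248.39 T
79416.1 − 20971 = 1127.859 T
T = 58445.1 / 1127.859 = 51.82 °C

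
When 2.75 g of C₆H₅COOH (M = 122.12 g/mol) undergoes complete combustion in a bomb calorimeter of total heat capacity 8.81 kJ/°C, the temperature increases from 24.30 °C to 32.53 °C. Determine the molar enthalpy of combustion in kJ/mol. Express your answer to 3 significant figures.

ΔH = -3220 kJ/mol

ΔT = 32.53 − 24.30 = 8.23 °C
q_cal = C_cal × ΔT = 8.81 × 8.23 = 72.5063 kJ
n = 2.75 / 122.12 = 0.02252 mol
q_rxn = −q_cal = -72.5063 kJ
ΔH = -72.5063 / 0.02252 = -3220 kJ/mol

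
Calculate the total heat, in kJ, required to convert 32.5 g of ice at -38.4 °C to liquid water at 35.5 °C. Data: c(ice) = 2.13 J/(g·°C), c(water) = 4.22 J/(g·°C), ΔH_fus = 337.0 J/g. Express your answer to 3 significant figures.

q1 (heat ice -38.4→0.0 °C): 32.5 × 2.13 × 38.4 = 2658 J
q2 (melt at 0 °C): 32.5 × 337.0 = 10953 J
q3 (heat water 0.0→35.5 °C): 32.5 × 4.22 × 35.5 = 4869 J
Total: 2658 + 10953 + 4869 = 18480 J = 18.5 kJ

q = 18.5 kJ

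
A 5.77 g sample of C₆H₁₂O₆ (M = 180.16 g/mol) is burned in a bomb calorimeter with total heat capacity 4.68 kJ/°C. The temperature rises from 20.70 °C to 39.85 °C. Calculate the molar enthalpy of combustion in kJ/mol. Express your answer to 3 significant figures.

ΔH = -2800 kJ/mol

ΔT = 39.85 − 20.70 = 19.15 °C
q_cal = C_cal × ΔT = 4.68 × 19.15 = 89.622 kJ
n = 5.77 / 180.16 = 0.03203 mol
q_rxn = −q_cal = -89.622 kJ
ΔH = -89.622 / 0.03203 = -2798 kJ/mol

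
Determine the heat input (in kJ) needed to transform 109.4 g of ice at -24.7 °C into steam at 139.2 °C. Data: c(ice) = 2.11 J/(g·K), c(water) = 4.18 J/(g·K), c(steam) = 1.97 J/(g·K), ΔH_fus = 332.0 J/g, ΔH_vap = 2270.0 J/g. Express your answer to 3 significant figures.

q = 345 kJ

q1 (heat ice -24.7→0.0 °C): 109.4 × 2.11 × 24.7 = 5702 J
q2 (melt at 0 °C): 109.4 × 332.0 = 36321 J
q3 (heat water 0.0→100.0 °C): 109.4 × 4.18 × 100.0 = 45729 J
q4 (vaporize at 100 °C): 109.4 × 2270.0 = 248338 J
q5 (heat steam 100.0→139.2 °C): 109.4 × 1.97 × 39.2 = 8448 J
Total: 5702 + 36321 + 45729 + 248338 + 8448 = 344538 J = 345 kJ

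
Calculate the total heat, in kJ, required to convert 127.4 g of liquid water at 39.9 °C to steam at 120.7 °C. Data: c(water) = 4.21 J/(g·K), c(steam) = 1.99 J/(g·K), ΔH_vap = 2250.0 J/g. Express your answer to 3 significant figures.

q = 324 kJ

q1 (heat water 39.9→100.0 °C): 127.4 × 4.21 × 60.1 = 32235 J
q2 (vaporize at 100 °C): 127.4 × 2250.0 = 286650 J
q3 (heat steam 100.0→120.7 °C): 127.4 × 1.99 × 20.7 = 5248 J
Total: 32235 + 286650 + 5248 = 324133 J = 324 kJ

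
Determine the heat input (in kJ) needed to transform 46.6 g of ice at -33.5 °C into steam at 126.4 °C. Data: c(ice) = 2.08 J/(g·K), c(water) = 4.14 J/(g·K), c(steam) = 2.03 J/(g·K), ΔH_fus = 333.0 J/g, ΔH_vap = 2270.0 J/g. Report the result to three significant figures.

q1 (heat ice -33.5→0.0 °C): 46.6 × 2.08 × 33.5 = 3247 J
q2 (melt at 0 °C): 46.6 × 333.0 = 15518 J
q3 (heat water 0.0→100.0 °C): 46.6 × 4.14 × 100.0 = 19292 J
q4 (vaporize at 100 °C): 46.6 × 2270.0 = 105782 J
q5 (heat steam 100.0→126.4 °C): 46.6 × 2.03 × 26.4 = 2497 J
Total: 3247 + 15518 + 19292 + 105782 + 2497 = 146336 J = 146 kJ

q = 146 kJ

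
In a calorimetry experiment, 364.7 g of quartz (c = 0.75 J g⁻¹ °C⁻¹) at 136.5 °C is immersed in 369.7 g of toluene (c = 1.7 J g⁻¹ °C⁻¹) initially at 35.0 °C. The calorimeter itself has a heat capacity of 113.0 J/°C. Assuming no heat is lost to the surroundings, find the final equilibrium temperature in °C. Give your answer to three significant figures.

Heat lost by quartz = heat gained by toluene + calorimeter.
(364.7)(0.75)(136.5 − T) = [(369.7)(1.7) + 113.0](T − 35.0)
273.525 (136.5 − T) = 741.49 (T − 35.0)
37336 − 273.525 T = 741.49 T − 25952
63288 = 1015.015 T
T = 62.35 °C

T_f = 62.4 °C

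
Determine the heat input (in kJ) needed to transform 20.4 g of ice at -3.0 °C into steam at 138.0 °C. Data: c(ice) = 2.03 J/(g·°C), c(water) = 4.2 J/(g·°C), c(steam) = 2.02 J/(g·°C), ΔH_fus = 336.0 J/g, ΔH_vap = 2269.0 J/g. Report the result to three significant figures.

q1 (heat ice -3.0→0.0 °C): 20.4 × 2.03 × 3.0 = 124 J
q2 (melt at 0 °C): 20.4 × 336.0 = 6854 J
q3 (heat water 0.0→100.0 °C): 20.4 × 4.2 × 100.0 = 8568 J
q4 (vaporize at 100 °C): 20.4 × 2269.0 = 46288 J
q5 (heat steam 100.0→138.0 °C): 20.4 × 2.02 × 38.0 = 1566 J
Total: 124 + 6854 + 8568 + 46288 + 1566 = 63400 J = 63.4 kJ

q = 63.4 kJ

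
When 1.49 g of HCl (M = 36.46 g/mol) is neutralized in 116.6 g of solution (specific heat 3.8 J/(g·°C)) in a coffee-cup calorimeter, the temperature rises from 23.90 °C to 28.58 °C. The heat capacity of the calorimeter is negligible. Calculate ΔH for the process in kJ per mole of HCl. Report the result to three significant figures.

ΔH = -50.7 kJ/mol

|ΔT| = |28.58 − 23.90| = 4.68 °C
|q_surr| = (116.6 × 3.8) × 4.68 = 443.08 × 4.68 = 2074 J
n(HCl) = 1.49 / 36.46 = 0.04087 mol
Temperature rose, so q_rxn = −|q_surr| = -2.074 kJ
ΔH = q_rxn / n = -50.746 kJ/mol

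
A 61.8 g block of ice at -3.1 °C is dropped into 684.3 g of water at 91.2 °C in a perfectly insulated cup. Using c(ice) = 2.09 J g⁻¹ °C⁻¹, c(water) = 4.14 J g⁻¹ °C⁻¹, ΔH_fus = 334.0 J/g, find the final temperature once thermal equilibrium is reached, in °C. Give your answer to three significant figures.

T_f = 76.8 °C

Heat to bring ice to 0 °C and melt it: q₁ = 61.8×2.09×3.1 + 61.8×334.0 = 21042 J
Heat the water can supply cooling to 0 °C: 684.3×4.14×91.2 = 258370 J > q₁, so all ice melts.
Energy balance: 684.3×4.14×(91.2 − T) = 21042 + 61.8×4.14×(T − 0)
2833.002(91.2 − T) = 21042 + 255.852 T
258370 − 21042 = 3088.854 T
T = 237328 / 3088.854 = 76.83 °C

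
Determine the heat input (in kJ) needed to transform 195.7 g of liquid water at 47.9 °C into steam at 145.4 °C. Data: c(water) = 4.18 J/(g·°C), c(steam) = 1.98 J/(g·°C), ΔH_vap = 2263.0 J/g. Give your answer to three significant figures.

q = 503 kJ

q1 (heat water 47.9→100.0 °C): 195.7 × 4.18 × 52.1 = 42619 J
q2 (vaporize at 100 °C): 195.7 × 2263.0 = 442869 J
q3 (heat steam 100.0→145.4 °C): 195.7 × 1.98 × 45.4 = 17592 J
Total: 42619 + 442869 + 17592 = 503080 J = 503 kJ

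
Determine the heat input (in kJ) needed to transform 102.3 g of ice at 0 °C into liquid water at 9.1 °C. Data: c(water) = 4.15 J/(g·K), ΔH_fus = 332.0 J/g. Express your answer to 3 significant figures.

q1 (melt at 0 °C): 102.3 × 332.0 = 33964 J
q2 (heat water 0.0→9.1 °C): 102.3 × 4.15 × 9.1 = 3863 J
Total: 33964 + 3863 = 37827 J = 37.8 kJ

q = 37.8 kJ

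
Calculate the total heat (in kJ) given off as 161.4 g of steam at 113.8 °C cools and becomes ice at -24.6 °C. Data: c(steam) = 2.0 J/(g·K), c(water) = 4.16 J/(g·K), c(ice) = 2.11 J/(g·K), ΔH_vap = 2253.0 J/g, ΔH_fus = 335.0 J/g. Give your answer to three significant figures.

q1 (cool steam 113.8→100 °C): 161.4 × 2.0 × 13.8 = 4455 J
q2 (condense at 100 °C): 161.4 × 2253.0 = 363634 J
q3 (cool water 100→0 °C): 161.4 × 4.16 × 100.0 = 67142 J
q4 (freeze at 0 °C): 161.4 × 335.0 = 54069 J
q5 (cool ice 0→-24.6 °C): 161.4 × 2.11 × 24.6 = 8378 J
Total: 4455 + 363634 + 67142 + 54069 + 8378 = 497678 J = 498 kJ

q = 498 kJ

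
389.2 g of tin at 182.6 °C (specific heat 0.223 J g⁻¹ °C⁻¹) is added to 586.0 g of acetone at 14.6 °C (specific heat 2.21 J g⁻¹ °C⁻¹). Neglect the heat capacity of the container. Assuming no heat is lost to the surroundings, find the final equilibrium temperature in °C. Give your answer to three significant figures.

T_f = 25.2 °C

Heat lost by tin = heat gained by acetone.
(389.2)(0.223)(182.6 − T) = (586.0)(2.21)(T − 14.6)
86.7916 (182.6 − T) = 1295.06 (T − 14.6)
15848 − 86.7916 T = 1295.06 T − 18908
34756 = 1381.8516 T
T = 25.15 °C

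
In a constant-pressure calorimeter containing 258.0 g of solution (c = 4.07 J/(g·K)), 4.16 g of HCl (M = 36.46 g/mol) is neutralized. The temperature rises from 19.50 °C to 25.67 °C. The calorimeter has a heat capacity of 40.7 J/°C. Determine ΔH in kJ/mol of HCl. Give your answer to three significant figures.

|ΔT| = |25.67 − 19.50| = 6.17 °C
|q_surr| = (258.0 × 4.07 + 40.7) × 6.17 = 1090.76 × 6.17 = 6730 J
n(HCl) = 4.16 / 36.46 = 0.1141 mol
Temperature rose, so q_rxn = −|q_surr| = -6.730 kJ
ΔH = q_rxn / n = -58.98 kJ/mol

ΔH = -59.0 kJ/mol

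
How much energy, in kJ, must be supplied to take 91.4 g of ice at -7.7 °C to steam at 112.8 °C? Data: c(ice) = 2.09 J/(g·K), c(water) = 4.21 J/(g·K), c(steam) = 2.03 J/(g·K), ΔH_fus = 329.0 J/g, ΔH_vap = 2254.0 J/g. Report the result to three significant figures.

q = 278 kJ

q1 (heat ice -7.7→0.0 °C): 91.4 × 2.09 × 7.7 = 1471 J
q2 (melt at 0 °C): 91.4 × 329.0 = 30071 J
q3 (heat water 0.0→100.0 °C): 91.4 × 4.21 × 100.0 = 38479 J
q4 (vaporize at 100 °C): 91.4 × 2254.0 = 206016 J
q5 (heat steam 100.0→112.8 °C): 91.4 × 2.03 × 12.8 = 2375 J
Total: 1471 + 30071 + 38479 + 206016 + 2375 = 278412 J = 278 kJ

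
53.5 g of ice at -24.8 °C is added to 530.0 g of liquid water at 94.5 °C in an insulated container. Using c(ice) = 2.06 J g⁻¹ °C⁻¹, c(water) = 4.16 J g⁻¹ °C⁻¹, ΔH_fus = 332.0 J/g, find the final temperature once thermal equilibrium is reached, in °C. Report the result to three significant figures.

Heat to bring ice to 0 °C and melt it: q₁ = 53.5×2.06×24.8 + 53.5×332.0 = 20495 J
Heat the water can supply cooling to 0 °C: 530.0×4.16×94.5 = 208354 J > q₁, so all ice melts.
Energy balance: 530.0×4.16×(94.5 − T) = 20495 + 53.5×4.16×(T − 0)
2204.8(94.5 − T) = 20495 + 222.56 T
208354 − 20495 = 2427.36 T
T = 187859 / 2427.36 = 77.39 °C

T_f = 77.4 °C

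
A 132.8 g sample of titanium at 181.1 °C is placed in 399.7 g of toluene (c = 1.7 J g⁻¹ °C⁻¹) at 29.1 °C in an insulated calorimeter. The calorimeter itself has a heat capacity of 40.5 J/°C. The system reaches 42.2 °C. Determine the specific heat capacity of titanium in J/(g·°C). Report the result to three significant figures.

c = 0.511 J/(g·°C)

q_gained = (399.7 × 1.7 + 40.5) × (42.2 − 29.1) = 9432 J
q_lost = 132.8 × c × (181.1 − 42.2) = 18445.92 c
Set equal: c = 9432 / 18445.92 = 0.511 J/(g·°C)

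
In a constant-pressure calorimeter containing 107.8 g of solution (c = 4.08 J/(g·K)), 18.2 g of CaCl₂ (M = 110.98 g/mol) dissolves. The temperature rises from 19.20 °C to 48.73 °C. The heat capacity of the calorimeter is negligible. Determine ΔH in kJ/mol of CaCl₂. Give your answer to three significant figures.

|ΔT| = |48.73 − 19.20| = 29.53 °C
|q_surr| = (107.8 × 4.08) × 29.53 = 439.824 × 29.53 = 12990 J
n(CaCl₂) = 18.2 / 110.98 = 0.1640 mol
Temperature rose, so q_rxn = −|q_surr| = -12.99 kJ
ΔH = q_rxn / n = -79.21 kJ/mol

ΔH = -79.2 kJ/mol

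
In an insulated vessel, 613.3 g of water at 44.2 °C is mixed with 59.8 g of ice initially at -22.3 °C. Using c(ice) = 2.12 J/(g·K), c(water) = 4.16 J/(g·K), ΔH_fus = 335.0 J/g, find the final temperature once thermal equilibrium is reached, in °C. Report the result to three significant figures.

T_f = 32.1 °C

Heat to bring ice to 0 °C and melt it: q₁ = 59.8×2.12×22.3 + 59.8×335.0 = 22860 J
Heat the water can supply cooling to 0 °C: 613.3×4.16×44.2 = 112769 J > q₁, so all ice melts.
Energy balance: 613.3×4.16×(44.2 − T) = 22860 + 59.8×4.16×(T − 0)
2551.328(44.2 − T) = 22860 + 248.768 T
112769 − 22860 = 2800.096 T
T = 89909 / 2800.096 = 32.11 °C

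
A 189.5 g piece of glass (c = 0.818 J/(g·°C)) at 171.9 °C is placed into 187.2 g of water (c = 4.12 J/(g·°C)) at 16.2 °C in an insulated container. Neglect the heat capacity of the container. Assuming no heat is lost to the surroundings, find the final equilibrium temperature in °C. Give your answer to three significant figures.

T_f = 42.3 °C

Heat lost by glass = heat gained by water.
(189.5)(0.818)(171.9 − T) = (187.2)(4.12)(T − 16.2)
155.011 (171.9 − T) = 771.264 (T − 16.2)
26646 − 155.011 T = 771.264 T − 12494
39140 = 926.275 T
T = 42.26 °C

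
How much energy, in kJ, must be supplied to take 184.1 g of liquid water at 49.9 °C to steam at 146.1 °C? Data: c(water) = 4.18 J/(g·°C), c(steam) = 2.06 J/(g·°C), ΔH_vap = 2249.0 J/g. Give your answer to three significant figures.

q = 470 kJ

q1 (heat water 49.9→100.0 °C): 184.1 × 4.18 × 50.1 = 38554 J
q2 (vaporize at 100 °C): 184.1 × 2249.0 = 414041 J
q3 (heat steam 100.0→146.1 °C): 184.1 × 2.06 × 46.1 = 17483 J
Total: 38554 + 414041 + 17483 = 470078 J = 470 kJ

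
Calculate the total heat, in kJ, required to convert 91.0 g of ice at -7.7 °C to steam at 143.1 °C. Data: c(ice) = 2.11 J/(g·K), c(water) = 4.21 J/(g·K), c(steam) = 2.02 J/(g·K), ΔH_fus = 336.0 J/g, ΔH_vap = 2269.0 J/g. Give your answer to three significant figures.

q1 (heat ice -7.7→0.0 °C): 91.0 × 2.11 × 7.7 = 1478 J
q2 (melt at 0 °C): 91.0 × 336.0 = 30576 J
q3 (heat water 0.0→100.0 °C): 91.0 × 4.21 × 100.0 = 38311 J
q4 (vaporize at 100 °C): 91.0 × 2269.0 = 206479 J
q5 (heat steam 100.0→143.1 °C): 91.0 × 2.02 × 43.1 = 7923 J
Total: 1478 + 30576 + 38311 + 206479 + 7923 = 284767 J = 285 kJ

q = 285 kJ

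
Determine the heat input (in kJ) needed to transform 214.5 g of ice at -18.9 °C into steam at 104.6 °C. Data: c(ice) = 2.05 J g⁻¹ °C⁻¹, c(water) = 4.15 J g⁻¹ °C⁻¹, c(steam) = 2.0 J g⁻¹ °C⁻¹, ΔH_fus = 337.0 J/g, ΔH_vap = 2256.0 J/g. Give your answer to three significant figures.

q = 656 kJ

q1 (heat ice -18.9→0.0 °C): 214.5 × 2.05 × 18.9 = 8311 J
q2 (melt at 0 °C): 214.5 × 337.0 = 72287 J
q3 (heat water 0.0→100.0 °C): 214.5 × 4.15 × 100.0 = 89018 J
q4 (vaporize at 100 °C): 214.5 × 2256.0 = 483912 J
q5 (heat steam 100.0→104.6 °C): 214.5 × 2.0 × 4.6 = 1973 J
Total: 8311 + 72287 + 89018 + 483912 + 1973 = 655501 J = 656 kJ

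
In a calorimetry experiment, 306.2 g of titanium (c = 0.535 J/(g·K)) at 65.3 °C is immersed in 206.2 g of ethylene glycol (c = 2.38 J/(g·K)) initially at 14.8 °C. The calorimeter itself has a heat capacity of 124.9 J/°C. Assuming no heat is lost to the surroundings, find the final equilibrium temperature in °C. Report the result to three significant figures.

Heat lost by titanium = heat gained by ethylene glycol + calorimeter.
(306.2)(0.535)(65.3 − T) = [(206.2)(2.38) + 124.9](T − 14.8)
163.817 (65.3 − T) = 615.656 (T − 14.8)
10697 − 163.817 T = 615.656 T − 9111.7
19808.7 = 779.473 T
T = 25.41 °C

T_f = 25.4 °C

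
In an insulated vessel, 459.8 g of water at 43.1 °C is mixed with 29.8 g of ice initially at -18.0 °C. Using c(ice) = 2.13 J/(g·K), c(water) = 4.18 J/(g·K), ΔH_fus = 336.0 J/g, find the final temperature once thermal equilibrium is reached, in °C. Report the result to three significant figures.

T_f = 35.0 °C

Heat to bring ice to 0 °C and melt it: q₁ = 29.8×2.13×18.0 + 29.8×336.0 = 11155 J
Heat the water can supply cooling to 0 °C: 459.8×4.18×43.1 = 82836.6 J > q₁, so all ice melts.
Energy balance: 459.8×4.18×(43.1 − T) = 11155 + 29.8×4.18×(T − 0)
1921.964(43.1 − T) = 11155 + 124.564 T
82836.6 − 11155 = 2046.528 T
T = 71681.6 / 2046.528 = 35.03 °C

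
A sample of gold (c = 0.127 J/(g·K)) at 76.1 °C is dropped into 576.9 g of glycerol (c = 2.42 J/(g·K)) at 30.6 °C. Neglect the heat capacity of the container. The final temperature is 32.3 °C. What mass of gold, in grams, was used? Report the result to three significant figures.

q_gained = (576.9 × 2.42) × (32.3 − 30.6) = 2373 J
q_lost = m × 0.127 × (76.1 − 32.3) = 5.5626 m
m = 2373 / 5.5626 = 427 g

m = 427 g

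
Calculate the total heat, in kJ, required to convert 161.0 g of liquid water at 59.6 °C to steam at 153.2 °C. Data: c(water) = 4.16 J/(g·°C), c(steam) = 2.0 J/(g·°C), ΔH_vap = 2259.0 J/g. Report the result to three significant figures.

q = 408 kJ

q1 (heat water 59.6→100.0 °C): 161.0 × 4.16 × 40.4 = 27058 J
q2 (vaporize at 100 °C): 161.0 × 2259.0 = 363699 J
q3 (heat steam 100.0→153.2 °C): 161.0 × 2.0 × 53.2 = 17130 J
Total: 27058 + 363699 + 17130 = 407887 J = 408 kJ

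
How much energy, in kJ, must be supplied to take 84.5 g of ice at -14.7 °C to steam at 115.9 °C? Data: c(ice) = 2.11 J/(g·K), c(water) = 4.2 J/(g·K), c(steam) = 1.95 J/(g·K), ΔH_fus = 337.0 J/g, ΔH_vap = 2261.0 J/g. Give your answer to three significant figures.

q = 260 kJ

q1 (heat ice -14.7→0.0 °C): 84.5 × 2.11 × 14.7 = 2621 J
q2 (melt at 0 °C): 84.5 × 337.0 = 28477 J
q3 (heat water 0.0→100.0 °C): 84.5 × 4.2 × 100.0 = 35490 J
q4 (vaporize at 100 °C): 84.5 × 2261.0 = 191055 J
q5 (heat steam 100.0→115.9 °C): 84.5 × 1.95 × 15.9 = 2620 J
Total: 2621 + 28477 + 35490 + 191055 + 2620 = 260263 J = 260 kJ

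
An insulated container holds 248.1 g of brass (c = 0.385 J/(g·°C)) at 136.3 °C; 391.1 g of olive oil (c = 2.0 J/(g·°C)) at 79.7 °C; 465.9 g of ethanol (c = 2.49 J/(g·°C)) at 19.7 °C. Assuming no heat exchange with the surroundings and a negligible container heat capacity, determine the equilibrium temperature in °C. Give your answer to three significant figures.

Σ mᵢcᵢ(T − Tᵢ) = 0  ⇒  T = Σ mᵢcᵢTᵢ / Σ mᵢcᵢ
Σ mᵢcᵢ = 248.1×0.385 + 391.1×2.0 + 465.9×2.49 = 2037.8095
Σ mᵢcᵢTᵢ = 95.5185×136.3 + 782.2×79.7 + 1160.091×19.7 = 98214
T = 98214 / 2037.8095 = 48.20 °C

T_f = 48.2 °C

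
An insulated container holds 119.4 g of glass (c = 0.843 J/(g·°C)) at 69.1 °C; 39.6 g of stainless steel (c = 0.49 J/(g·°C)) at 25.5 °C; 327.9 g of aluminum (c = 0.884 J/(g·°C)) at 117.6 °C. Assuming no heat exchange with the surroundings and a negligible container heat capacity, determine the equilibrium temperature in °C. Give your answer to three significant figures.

Σ mᵢcᵢ(T − Tᵢ) = 0  ⇒  T = Σ mᵢcᵢTᵢ / Σ mᵢcᵢ
Σ mᵢcᵢ = 119.4×0.843 + 39.6×0.49 + 327.9×0.884 = 409.9218
Σ mᵢcᵢTᵢ = 100.6542×69.1 + 19.404×25.5 + 289.8636×117.6 = 41538
T = 41538 / 409.9218 = 101.3 °C

T_f = 101 °C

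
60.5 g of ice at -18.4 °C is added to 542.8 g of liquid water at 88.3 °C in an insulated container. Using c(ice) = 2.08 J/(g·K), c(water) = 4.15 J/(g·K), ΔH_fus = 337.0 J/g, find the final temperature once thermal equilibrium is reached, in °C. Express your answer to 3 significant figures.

T_f = 70.4 °C

Heat to bring ice to 0 °C and melt it: q₁ = 60.5×2.08×18.4 + 60.5×337.0 = 22704 J
Heat the water can supply cooling to 0 °C: 542.8×4.15×88.3 = 198906 J > q₁, so all ice melts.
Energy balance: 542.8×4.15×(88.3 − T) = 22704 + 60.5×4.15×(T − 0)
2252.62(88.3 − T) = 22704 + 251.075 T
198906 − 22704 = 2503.695 T
T = 176202 / 2503.695 = 70.38 °C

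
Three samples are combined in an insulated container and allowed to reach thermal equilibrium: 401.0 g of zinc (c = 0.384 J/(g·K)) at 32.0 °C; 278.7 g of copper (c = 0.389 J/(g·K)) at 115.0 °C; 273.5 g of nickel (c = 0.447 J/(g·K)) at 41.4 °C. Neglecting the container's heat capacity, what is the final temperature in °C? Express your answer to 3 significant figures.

Σ mᵢcᵢ(T − Tᵢ) = 0  ⇒  T = Σ mᵢcᵢTᵢ / Σ mᵢcᵢ
Σ mᵢcᵢ = 401.0×0.384 + 278.7×0.389 + 273.5×0.447 = 384.6528
Σ mᵢcᵢTᵢ = 153.984×32.0 + 108.4143×115.0 + 122.2545×41.4 = 22456
T = 22456 / 384.6528 = 58.38 °C

T_f = 58.4 °C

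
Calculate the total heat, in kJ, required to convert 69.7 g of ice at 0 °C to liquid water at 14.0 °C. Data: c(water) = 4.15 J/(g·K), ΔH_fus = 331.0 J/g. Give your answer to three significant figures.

q = 27.1 kJ

q1 (melt at 0 °C): 69.7 × 331.0 = 23071 J
q2 (heat water 0.0→14.0 °C): 69.7 × 4.15 × 14.0 = 4050 J
Total: 23071 + 4050 = 27121 J = 27.1 kJ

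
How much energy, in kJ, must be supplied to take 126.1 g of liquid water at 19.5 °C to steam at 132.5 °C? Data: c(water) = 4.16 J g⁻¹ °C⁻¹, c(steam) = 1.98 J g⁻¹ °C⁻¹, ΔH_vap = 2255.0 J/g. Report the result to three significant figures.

q = 335 kJ

q1 (heat water 19.5→100.0 °C): 126.1 × 4.16 × 80.5 = 42228 J
q2 (vaporize at 100 °C): 126.1 × 2255.0 = 284356 J
q3 (heat steam 100.0→132.5 °C): 126.1 × 1.98 × 32.5 = 8115 J
Total: 42228 + 284356 + 8115 = 334699 J = 335 kJ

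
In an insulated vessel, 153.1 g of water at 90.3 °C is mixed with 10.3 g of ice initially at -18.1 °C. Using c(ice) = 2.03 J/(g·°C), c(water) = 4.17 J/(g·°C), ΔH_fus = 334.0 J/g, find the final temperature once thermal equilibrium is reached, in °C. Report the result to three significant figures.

T_f = 79.0 °C

Heat to bring ice to 0 °C and melt it: q₁ = 10.3×2.03×18.1 + 10.3×334.0 = 3818.7 J
Heat the water can supply cooling to 0 °C: 153.1×4.17×90.3 = 57650.0 J > q₁, so all ice melts.
Energy balance: 153.1×4.17×(90.3 − T) = 3818.7 + 10.3×4.17×(T − 0)
638.427(90.3 − T) = 3818.7 + 42.951 T
57650.0 − 3818.7 = 681.378 T
T = 53831.3 / 681.378 = 79.00 °C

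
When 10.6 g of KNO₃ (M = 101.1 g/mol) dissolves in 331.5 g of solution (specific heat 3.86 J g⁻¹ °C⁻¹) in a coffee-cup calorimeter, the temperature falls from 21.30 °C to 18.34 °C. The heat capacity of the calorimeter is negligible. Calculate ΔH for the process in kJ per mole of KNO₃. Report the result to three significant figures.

ΔH = 36.1 kJ/mol

|ΔT| = |18.34 − 21.30| = 2.96 °C
|q_surr| = (331.5 × 3.86) × 2.96 = 1279.59 × 2.96 = 3788 J
n(KNO₃) = 10.6 / 101.1 = 0.1048 mol
Temperature fell, so q_rxn = +|q_surr| = 3.788 kJ
ΔH = q_rxn / n = 36.145 kJ/mol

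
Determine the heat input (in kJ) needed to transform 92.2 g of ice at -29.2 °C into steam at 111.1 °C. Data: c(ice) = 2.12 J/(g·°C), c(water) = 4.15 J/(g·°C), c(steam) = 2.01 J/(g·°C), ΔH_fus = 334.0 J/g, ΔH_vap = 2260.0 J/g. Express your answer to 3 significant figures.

q1 (heat ice -29.2→0.0 °C): 92.2 × 2.12 × 29.2 = 5708 J
q2 (melt at 0 °C): 92.2 × 334.0 = 30795 J
q3 (heat water 0.0→100.0 °C): 92.2 × 4.15 × 100.0 = 38263 J
q4 (vaporize at 100 °C): 92.2 × 2260.0 = 208372 J
q5 (heat steam 100.0→111.1 °C): 92.2 × 2.01 × 11.1 = 2057 J
Total: 5708 + 30795 + 38263 + 208372 + 2057 = 285195 J = 285 kJ

q = 285 kJ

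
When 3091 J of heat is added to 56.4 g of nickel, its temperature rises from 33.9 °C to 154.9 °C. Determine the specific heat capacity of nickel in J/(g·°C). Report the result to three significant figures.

c = q / (m ΔT) = 3091 / (56.4 × 121.0)
c = 3091 / 6824.4 = 0.453 J/(g·°C)

c = 0.453 J/(g·°C)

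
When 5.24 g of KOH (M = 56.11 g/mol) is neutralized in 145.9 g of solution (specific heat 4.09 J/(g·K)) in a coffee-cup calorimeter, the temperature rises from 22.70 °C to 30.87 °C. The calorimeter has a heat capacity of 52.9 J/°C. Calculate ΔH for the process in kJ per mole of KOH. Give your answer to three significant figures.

|ΔT| = |30.87 − 22.70| = 8.17 °C
|q_surr| = (145.9 × 4.09 + 52.9) × 8.17 = 649.631 × 8.17 = 5307 J
n(KOH) = 5.24 / 56.11 = 0.09339 mol
Temperature rose, so q_rxn = −|q_surr| = -5.307 kJ
ΔH = q_rxn / n = -56.83 kJ/mol

ΔH = -56.8 kJ/mol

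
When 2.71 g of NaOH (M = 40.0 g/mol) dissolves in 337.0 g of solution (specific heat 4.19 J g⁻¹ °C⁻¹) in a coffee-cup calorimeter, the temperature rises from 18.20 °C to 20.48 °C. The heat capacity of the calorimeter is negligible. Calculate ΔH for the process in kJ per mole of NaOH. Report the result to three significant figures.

ΔH = -47.5 kJ/mol

|ΔT| = |20.48 − 18.20| = 2.28 °C
|q_surr| = (337.0 × 4.19) × 2.28 = 1412.03 × 2.28 = 3219 J
n(NaOH) = 2.71 / 40.0 = 0.06775 mol
Temperature rose, so q_rxn = −|q_surr| = -3.219 kJ
ΔH = q_rxn / n = -47.51 kJ/mol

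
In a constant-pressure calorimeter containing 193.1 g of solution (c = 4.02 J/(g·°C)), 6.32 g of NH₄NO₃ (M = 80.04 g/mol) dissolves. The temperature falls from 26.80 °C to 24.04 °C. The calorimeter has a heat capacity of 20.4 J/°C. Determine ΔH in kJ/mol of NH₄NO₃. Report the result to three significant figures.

|ΔT| = |24.04 − 26.80| = 2.76 °C
|q_surr| = (193.1 × 4.02 + 20.4) × 2.76 = 796.662 × 2.76 = 2199 J
n(NH₄NO₃) = 6.32 / 80.04 = 0.07896 mol
Temperature fell, so q_rxn = +|q_surr| = 2.199 kJ
ΔH = q_rxn / n = 27.8495 kJ/mol

ΔH = 27.8 kJ/mol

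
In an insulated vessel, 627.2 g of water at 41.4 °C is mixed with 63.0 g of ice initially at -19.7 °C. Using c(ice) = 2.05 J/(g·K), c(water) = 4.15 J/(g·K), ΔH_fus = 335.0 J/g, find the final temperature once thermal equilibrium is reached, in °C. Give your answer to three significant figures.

Heat to bring ice to 0 °C and melt it: q₁ = 63.0×2.05×19.7 + 63.0×335.0 = 23649 J
Heat the water can supply cooling to 0 °C: 627.2×4.15×41.4 = 107759 J > q₁, so all ice melts.
Energy balance: 627.2×4.15×(41.4 − T) = 23649 + 63.0×4.15×(T − 0)
2602.88(41.4 − T) = 23649 + 261.45 T
107759 − 23649 = 2864.33 T
T = 84110 / 2864.33 = 29.36 °C

T_f = 29.4 °C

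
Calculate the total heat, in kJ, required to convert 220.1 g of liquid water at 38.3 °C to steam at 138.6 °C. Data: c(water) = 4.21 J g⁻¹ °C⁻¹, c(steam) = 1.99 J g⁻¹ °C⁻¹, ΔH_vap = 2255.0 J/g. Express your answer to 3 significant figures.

q1 (heat water 38.3→100.0 °C): 220.1 × 4.21 × 61.7 = 57173 J
q2 (vaporize at 100 °C): 220.1 × 2255.0 = 496326 J
q3 (heat steam 100.0→138.6 °C): 220.1 × 1.99 × 38.6 = 16907 J
Total: 57173 + 496326 + 16907 = 570406 J = 570 kJ

q = 570 kJ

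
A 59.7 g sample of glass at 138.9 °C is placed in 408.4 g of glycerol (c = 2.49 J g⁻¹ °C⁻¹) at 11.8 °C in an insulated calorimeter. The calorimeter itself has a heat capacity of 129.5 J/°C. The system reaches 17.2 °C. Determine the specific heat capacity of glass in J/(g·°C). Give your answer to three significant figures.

q_gained = (408.4 × 2.49 + 129.5) × (17.2 − 11.8) = 6191 J
q_lost = 59.7 × c × (138.9 − 17.2) = 7265.49 c
Set equal: c = 6191 / 7265.49 = 0.852 J/(g·°C)

c = 0.852 J/(g·°C)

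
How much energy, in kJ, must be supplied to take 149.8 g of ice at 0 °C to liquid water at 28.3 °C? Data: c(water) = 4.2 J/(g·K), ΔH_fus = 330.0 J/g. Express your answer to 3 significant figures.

q = 67.2 kJ

q1 (melt at 0 °C): 149.8 × 330.0 = 49434 J
q2 (heat water 0.0→28.3 °C): 149.8 × 4.2 × 28.3 = 17805 J
Total: 49434 + 17805 = 67239 J = 67.2 kJ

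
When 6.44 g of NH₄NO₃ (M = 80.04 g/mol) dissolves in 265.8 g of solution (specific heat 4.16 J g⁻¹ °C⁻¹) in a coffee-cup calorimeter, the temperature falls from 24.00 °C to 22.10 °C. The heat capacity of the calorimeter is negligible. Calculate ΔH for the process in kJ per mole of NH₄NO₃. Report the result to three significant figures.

|ΔT| = |22.10 − 24.00| = 1.90 °C
|q_surr| = (265.8 × 4.16) × 1.90 = 1105.728 × 1.90 = 2101 J
n(NH₄NO₃) = 6.44 / 80.04 = 0.08046 mol
Temperature fell, so q_rxn = +|q_surr| = 2.101 kJ
ΔH = q_rxn / n = 26.11 kJ/mol

ΔH = 26.1 kJ/mol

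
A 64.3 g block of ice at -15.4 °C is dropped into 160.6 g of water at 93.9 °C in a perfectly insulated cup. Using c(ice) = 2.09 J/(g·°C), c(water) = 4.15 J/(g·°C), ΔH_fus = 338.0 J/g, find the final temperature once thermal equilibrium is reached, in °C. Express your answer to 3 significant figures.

Heat to bring ice to 0 °C and melt it: q₁ = 64.3×2.09×15.4 + 64.3×338.0 = 23803 J
Heat the water can supply cooling to 0 °C: 160.6×4.15×93.9 = 62583.4 J > q₁, so all ice melts.
Energy balance: 160.6×4.15×(93.9 − T) = 23803 + 64.3×4.15×(T − 0)
666.49(93.9 − T) = 23803 + 266.845 T
62583.4 − 23803 = 933.335 T
T = 38780.4 / 933.335 = 41.55 °C

T_f = 41.6 °C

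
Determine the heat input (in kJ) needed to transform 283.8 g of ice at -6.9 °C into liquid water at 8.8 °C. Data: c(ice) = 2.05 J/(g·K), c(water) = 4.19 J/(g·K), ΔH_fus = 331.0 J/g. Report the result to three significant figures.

q1 (heat ice -6.9→0.0 °C): 283.8 × 2.05 × 6.9 = 4014 J
q2 (melt at 0 °C): 283.8 × 331.0 = 93938 J
q3 (heat water 0.0→8.8 °C): 283.8 × 4.19 × 8.8 = 10464 J
Total: 4014 + 93938 + 10464 = 108416 J = 108 kJ

q = 108 kJ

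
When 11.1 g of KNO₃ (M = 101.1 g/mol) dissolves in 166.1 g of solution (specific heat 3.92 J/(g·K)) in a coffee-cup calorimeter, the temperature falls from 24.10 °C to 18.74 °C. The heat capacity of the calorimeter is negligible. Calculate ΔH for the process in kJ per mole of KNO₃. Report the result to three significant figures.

ΔH = 31.8 kJ/mol

|ΔT| = |18.74 − 24.10| = 5.36 °C
|q_surr| = (166.1 × 3.92) × 5.36 = 651.112 × 5.36 = 3490 J
n(KNO₃) = 11.1 / 101.1 = 0.1098 mol
Temperature fell, so q_rxn = +|q_surr| = 3.490 kJ
ΔH = q_rxn / n = 31.79 kJ/mol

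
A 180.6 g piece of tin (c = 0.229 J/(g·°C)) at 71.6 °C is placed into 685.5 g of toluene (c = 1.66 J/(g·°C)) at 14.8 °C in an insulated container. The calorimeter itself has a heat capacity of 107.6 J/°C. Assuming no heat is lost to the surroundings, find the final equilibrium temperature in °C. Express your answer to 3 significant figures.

T_f = 16.6 °C

Heat lost by tin = heat gained by toluene + calorimeter.
(180.6)(0.229)(71.6 − T) = [(685.5)(1.66) + 107.6](T − 14.8)
41.3574 (71.6 − T) = 1245.53 (T − 14.8)
2961.2 − 41.3574 T = 1245.53 T − 18434
21395.2 = 1286.8874 T
T = 16.63 °C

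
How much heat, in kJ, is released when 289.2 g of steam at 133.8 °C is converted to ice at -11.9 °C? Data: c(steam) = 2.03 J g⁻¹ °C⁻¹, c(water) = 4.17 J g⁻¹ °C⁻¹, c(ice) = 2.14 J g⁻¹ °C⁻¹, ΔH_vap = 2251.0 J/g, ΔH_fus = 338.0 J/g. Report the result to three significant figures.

q = 897 kJ

q1 (cool steam 133.8→100 °C): 289.2 × 2.03 × 33.8 = 19843 J
q2 (condense at 100 °C): 289.2 × 2251.0 = 650989 J
q3 (cool water 100→0 °C): 289.2 × 4.17 × 100.0 = 120596 J
q4 (freeze at 0 °C): 289.2 × 338.0 = 97750 J
q5 (cool ice 0→-11.9 °C): 289.2 × 2.14 × 11.9 = 7365 J
Total: 19843 + 650989 + 120596 + 97750 + 7365 = 896543 J = 897 kJ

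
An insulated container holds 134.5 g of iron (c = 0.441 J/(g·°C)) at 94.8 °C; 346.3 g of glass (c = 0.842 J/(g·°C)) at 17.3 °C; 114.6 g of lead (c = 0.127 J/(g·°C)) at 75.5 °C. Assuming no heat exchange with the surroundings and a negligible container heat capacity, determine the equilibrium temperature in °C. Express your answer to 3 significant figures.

Σ mᵢcᵢ(T − Tᵢ) = 0  ⇒  T = Σ mᵢcᵢTᵢ / Σ mᵢcᵢ
Σ mᵢcᵢ = 134.5×0.441 + 346.3×0.842 + 114.6×0.127 = 365.4533
Σ mᵢcᵢTᵢ = 59.3145×94.8 + 291.5846×17.3 + 14.5542×75.5 = 11766
T = 11766 / 365.4533 = 32.20 °C

T_f = 32.2 °C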